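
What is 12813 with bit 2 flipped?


12813 ^ (1 << 2) = 12813 ^ 4 = 12809

12809


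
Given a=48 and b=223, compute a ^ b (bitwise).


48 ^ 223 = 239

239


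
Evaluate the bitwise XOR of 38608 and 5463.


0b1001011011010000 ^ 0b1010101010111 = 0b1000001110000111 = 33671

33671


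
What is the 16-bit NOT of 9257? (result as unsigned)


~0b10010000101001 = 0b1101101111010110 = 56278 (16-bit unsigned)

56278


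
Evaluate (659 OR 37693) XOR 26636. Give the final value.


Step 1: 659 | 37693 = 37823
Step 2: 37823 ^ 26636 = 64435

64435


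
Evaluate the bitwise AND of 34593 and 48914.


0b1000011100100001 & 0b1011111100010010 = 0b1000011100000000 = 34560

34560


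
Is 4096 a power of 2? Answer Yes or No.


0b1000000000000. Only one bit set => Yes

Yes


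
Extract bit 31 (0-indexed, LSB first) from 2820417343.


0b10101000000111000010011100111111, position 31 = 1

1


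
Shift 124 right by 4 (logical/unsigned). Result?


0b1111100 >> 4 = 0b111 = 7

7


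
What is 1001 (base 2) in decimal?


1001 in decimal = 9

9


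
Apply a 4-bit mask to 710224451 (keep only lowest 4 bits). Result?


710224451 & 15 = 3

3


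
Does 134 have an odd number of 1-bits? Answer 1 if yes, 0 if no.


0b10000110 has 3 ones => parity 1

1


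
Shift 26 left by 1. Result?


0b11010 << 1 = 0b110100 = 52

52


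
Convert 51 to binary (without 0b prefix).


51 = 110011 in binary

110011


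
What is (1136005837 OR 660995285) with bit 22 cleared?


Step 1: 1136005837 | 660995285 = 1744305885
Step 2: 1744305885 & ~(1 << 22) = 1740111581

1740111581


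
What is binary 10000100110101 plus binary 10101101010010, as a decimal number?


10000100110101 + 10101101010010 = 100110010000111 = 19591

19591


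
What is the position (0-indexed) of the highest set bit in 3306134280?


0b11000101000011111001101100001000. Highest set bit at position 31

31


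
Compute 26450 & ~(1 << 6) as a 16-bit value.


26450 & ~(1 << 6) = 26386

26386


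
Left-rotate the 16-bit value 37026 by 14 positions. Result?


Rotate 0b1001000010100010 left by 14 (16-bit) = 0b1010010000101000 = 42024

42024


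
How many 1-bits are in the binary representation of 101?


0b1100101 has 4 set bits

4


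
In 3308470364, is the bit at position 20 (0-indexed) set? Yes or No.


0b11000101001100110100000001011100, bit 20 = 1. Yes

Yes


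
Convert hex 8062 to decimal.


8062 hex = 32866 decimal

32866


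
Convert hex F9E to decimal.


F9E hex = 3998 decimal

3998


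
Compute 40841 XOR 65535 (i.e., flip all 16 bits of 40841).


40841 ^ 65535 = 24694

24694


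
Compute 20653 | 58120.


0b101000010101101 | 0b1110001100001000 = 0b1111001110101101 = 62381

62381


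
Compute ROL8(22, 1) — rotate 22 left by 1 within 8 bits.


Rotate 0b10110 left by 1 (8-bit) = 0b101100 = 44

44


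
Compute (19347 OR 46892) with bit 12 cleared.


Step 1: 19347 | 46892 = 65471
Step 2: 65471 & ~(1 << 12) = 61375

61375


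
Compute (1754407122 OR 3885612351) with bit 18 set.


Step 1: 1754407122 | 3885612351 = 4019961343
Step 2: 4019961343 | (1 << 18) = 4019961343 | 262144 = 4020223487

4020223487


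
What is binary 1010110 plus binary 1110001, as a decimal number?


1010110 + 1110001 = 11000111 = 199

199


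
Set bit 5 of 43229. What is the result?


43229 | (1 << 5) = 43229 | 32 = 43261

43261


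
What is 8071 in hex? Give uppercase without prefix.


8071 = 1F87 hex

1F87


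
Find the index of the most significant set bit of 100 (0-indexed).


0b1100100. Highest set bit at position 6

6


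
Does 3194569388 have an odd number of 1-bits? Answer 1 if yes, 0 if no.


0b10111110011010010100001010101100 has 16 ones => parity 0

0


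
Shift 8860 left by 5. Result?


0b10001010011100 << 5 = 0b1000101001110000000 = 283520

283520


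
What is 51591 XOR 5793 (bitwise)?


0b1100100110000111 ^ 0b1011010100001 = 0b1101111100100110 = 57126

57126


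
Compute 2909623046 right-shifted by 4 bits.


0b10101101011011010101001100000110 >> 4 = 0b1010110101101101010100110000 = 181851440

181851440


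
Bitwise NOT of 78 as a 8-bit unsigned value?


~0b1001110 = 0b10110001 = 177 (8-bit unsigned)

177


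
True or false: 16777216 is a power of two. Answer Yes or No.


0b1000000000000000000000000. Only one bit set => Yes

Yes


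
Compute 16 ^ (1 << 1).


16 ^ (1 << 1) = 16 ^ 2 = 18

18


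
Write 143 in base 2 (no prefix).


143 = 10001111 in binary

10001111


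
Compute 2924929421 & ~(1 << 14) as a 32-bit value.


2924929421 & ~(1 << 14) = 2924913037

2924913037


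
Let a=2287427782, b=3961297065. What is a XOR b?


2287427782 ^ 3961297065 = 1682700399

1682700399


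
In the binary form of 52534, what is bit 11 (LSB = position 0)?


0b1100110100110110, position 11 = 1

1


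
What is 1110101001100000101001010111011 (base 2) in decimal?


1110101001100000101001010111011 in decimal = 1966101179

1966101179


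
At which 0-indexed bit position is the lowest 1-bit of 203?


0b11001011. Lowest set bit at position 0

0


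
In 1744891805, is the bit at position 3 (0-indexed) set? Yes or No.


0b1101000000000001110111110011101, bit 3 = 1. Yes

Yes


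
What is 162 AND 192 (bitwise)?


0b10100010 & 0b11000000 = 0b10000000 = 128

128


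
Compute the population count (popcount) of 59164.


0b1110011100011100 has 9 set bits

9


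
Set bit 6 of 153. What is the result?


153 | (1 << 6) = 153 | 64 = 217

217


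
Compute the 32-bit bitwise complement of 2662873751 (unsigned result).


~0b10011110101110000011101010010111 = 0b1100001010001111100010101101000 = 1632093544 (32-bit unsigned)

1632093544


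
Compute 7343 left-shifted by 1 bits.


0b1110010101111 << 1 = 0b11100101011110 = 14686

14686


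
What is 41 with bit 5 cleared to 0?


41 & ~(1 << 5) = 9

9


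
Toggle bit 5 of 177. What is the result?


177 ^ (1 << 5) = 177 ^ 32 = 145

145


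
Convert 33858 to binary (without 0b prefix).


33858 = 1000010001000010 in binary

1000010001000010


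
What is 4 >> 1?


0b100 >> 1 = 0b10 = 2

2


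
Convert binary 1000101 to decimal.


1000101 in decimal = 69

69


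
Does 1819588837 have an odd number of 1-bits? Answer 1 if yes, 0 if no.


0b1101100011101001011100011100101 has 17 ones => parity 1

1


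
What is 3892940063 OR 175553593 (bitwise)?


0b11101000000010011000110100011111 | 0b1010011101101011110000111001 = 0b11101010011111111011110100111111 = 3934240063

3934240063


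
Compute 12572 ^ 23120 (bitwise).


0b11000100011100 ^ 0b101101001010000 = 0b110101101001100 = 27468

27468


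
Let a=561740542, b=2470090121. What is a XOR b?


561740542 ^ 2470090121 = 2990665591

2990665591


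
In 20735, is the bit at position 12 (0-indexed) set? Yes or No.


0b101000011111111, bit 12 = 1. Yes

Yes


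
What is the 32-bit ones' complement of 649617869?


649617869 ^ 4294967295 = 3645349426

3645349426


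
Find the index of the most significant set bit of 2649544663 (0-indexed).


0b10011101111011001101011111010111. Highest set bit at position 31

31


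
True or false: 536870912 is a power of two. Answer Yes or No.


0b100000000000000000000000000000. Only one bit set => Yes

Yes


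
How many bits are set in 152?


0b10011000 has 3 set bits

3


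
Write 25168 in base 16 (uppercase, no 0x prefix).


25168 = 6250 hex

6250


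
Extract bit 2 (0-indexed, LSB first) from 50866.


0b1100011010110010, position 2 = 0

0


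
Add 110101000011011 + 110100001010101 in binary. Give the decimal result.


110101000011011 + 110100001010101 = 1101001001110000 = 53872

53872


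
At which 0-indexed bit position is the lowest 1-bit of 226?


0b11100010. Lowest set bit at position 1

1


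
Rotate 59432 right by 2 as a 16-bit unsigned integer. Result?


Rotate 0b1110100000101000 right by 2 (16-bit) = 0b11101000001010 = 14858

14858


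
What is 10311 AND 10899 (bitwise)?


0b10100001000111 & 0b10101010010011 = 0b10100000000011 = 10243

10243


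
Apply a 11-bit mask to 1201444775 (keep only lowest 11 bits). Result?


1201444775 & 2047 = 1959

1959


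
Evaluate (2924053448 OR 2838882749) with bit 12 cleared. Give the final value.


Step 1: 2924053448 | 2838882749 = 2944265213
Step 2: 2944265213 & ~(1 << 12) = 2944265213

2944265213


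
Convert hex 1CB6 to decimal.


1CB6 hex = 7350 decimal

7350


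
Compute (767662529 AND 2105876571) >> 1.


Step 1: 767662529 & 2105876571 = 763428929
Step 2: 763428929 >> 1 = 381714464

381714464


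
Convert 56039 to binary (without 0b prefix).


56039 = 1101101011100111 in binary

1101101011100111


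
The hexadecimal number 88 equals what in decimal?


88 hex = 136 decimal

136


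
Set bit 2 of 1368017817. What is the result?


1368017817 | (1 << 2) = 1368017817 | 4 = 1368017821

1368017821


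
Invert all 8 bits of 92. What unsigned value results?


92 ^ 255 = 163

163


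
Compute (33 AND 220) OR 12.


Step 1: 33 & 220 = 0
Step 2: 0 | 12 = 12

12


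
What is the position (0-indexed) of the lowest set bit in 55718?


0b1101100110100110. Lowest set bit at position 1

1


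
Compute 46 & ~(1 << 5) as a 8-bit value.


46 & ~(1 << 5) = 14

14


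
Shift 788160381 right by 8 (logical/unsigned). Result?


0b101110111110100101111101111101 >> 8 = 0b1011101111101001011111 = 3078751

3078751


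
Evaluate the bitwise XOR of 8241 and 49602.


0b10000000110001 ^ 0b1100000111000010 = 0b1110000111110011 = 57843

57843


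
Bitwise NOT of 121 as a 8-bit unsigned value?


~0b1111001 = 0b10000110 = 134 (8-bit unsigned)

134


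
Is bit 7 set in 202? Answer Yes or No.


0b11001010, bit 7 = 1. Yes

Yes


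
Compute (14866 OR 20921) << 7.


Step 1: 14866 | 20921 = 31675
Step 2: 31675 << 7 = 4054400

4054400


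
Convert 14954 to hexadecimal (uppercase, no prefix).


14954 = 3A6A hex

3A6A


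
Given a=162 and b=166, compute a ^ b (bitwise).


162 ^ 166 = 4

4


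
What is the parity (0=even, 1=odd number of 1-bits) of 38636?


0b1001011011101100 has 9 ones => parity 1

1


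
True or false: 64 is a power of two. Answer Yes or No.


0b1000000. Only one bit set => Yes

Yes


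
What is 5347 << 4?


0b1010011100011 << 4 = 0b10100111000110000 = 85552

85552


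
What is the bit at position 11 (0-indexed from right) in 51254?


0b1100100000110110, position 11 = 1

1


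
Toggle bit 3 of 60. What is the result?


60 ^ (1 << 3) = 60 ^ 8 = 52

52


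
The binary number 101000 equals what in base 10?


101000 in decimal = 40

40


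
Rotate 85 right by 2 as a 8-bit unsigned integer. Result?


Rotate 0b1010101 right by 2 (8-bit) = 0b1010101 = 85

85


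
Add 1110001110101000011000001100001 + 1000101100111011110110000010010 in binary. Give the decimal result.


1110001110101000011000001100001 + 1000101100111011110110000010010 = 10110111011100100001110001110011 = 3077708915

3077708915


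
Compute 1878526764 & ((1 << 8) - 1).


1878526764 & 255 = 44

44


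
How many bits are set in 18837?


0b100100110010101 has 7 set bits

7


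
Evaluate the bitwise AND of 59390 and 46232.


0b1110011111111110 & 0b1011010010011000 = 0b1010010010011000 = 42136

42136


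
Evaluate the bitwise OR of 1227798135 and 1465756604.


0b1001001001011101011011001110111 | 0b1010111010111011010101110111100 = 0b1011111011111111011111111111111 = 1602207743

1602207743


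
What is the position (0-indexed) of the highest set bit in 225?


0b11100001. Highest set bit at position 7

7


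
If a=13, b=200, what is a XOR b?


13 ^ 200 = 197

197


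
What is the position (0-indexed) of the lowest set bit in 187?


0b10111011. Lowest set bit at position 0

0


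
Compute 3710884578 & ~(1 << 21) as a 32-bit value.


3710884578 & ~(1 << 21) = 3708787426

3708787426


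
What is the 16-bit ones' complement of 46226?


46226 ^ 65535 = 19309

19309


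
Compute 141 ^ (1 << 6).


141 ^ (1 << 6) = 141 ^ 64 = 205

205


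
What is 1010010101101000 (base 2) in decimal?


1010010101101000 in decimal = 42344

42344


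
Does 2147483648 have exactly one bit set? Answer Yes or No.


0b10000000000000000000000000000000. Only one bit set => Yes

Yes


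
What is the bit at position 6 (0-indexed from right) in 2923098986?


0b10101110001110101111001101101010, position 6 = 1

1


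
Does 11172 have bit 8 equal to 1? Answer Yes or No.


0b10101110100100, bit 8 = 1. Yes

Yes


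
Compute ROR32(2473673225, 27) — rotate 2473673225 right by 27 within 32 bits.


Rotate 0b10010011011100010100001000001001 right by 27 (32-bit) = 0b1101110001010000100000100110010 = 1848131890

1848131890


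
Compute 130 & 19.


0b10000010 & 0b10011 = 0b10 = 2

2


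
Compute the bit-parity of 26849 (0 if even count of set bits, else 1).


0b110100011100001 has 7 ones => parity 1

1


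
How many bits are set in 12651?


0b11000101101011 has 8 set bits

8


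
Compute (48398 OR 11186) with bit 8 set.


Step 1: 48398 | 11186 = 49086
Step 2: 49086 | (1 << 8) = 49086 | 256 = 49086

49086


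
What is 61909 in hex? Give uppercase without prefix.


61909 = F1D5 hex

F1D5


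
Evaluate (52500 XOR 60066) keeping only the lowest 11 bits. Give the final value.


Step 1: 52500 ^ 60066 = 10166
Step 2: 10166 & 2047 = 1974

1974


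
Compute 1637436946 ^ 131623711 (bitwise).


0b1100001100110010100111000010010 ^ 0b111110110000110101100011111 = 0b1100110010000010010010100001101 = 1715545357

1715545357


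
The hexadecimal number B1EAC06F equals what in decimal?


B1EAC06F hex = 2984951919 decimal

2984951919


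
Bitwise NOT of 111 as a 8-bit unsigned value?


~0b1101111 = 0b10010000 = 144 (8-bit unsigned)

144


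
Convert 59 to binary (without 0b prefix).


59 = 111011 in binary

111011


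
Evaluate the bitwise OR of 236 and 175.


0b11101100 | 0b10101111 = 0b11101111 = 239

239


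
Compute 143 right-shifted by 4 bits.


0b10001111 >> 4 = 0b1000 = 8

8


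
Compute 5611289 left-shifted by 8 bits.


0b10101011001111100011001 << 8 = 0b1010101100111110001100100000000 = 1436489984

1436489984


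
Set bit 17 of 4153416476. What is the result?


4153416476 | (1 << 17) = 4153416476 | 131072 = 4153547548

4153547548


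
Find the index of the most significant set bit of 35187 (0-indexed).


0b1000100101110011. Highest set bit at position 15

15


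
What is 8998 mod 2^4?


8998 & 15 = 6

6


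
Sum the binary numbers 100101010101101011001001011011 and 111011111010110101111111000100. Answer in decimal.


100101010101101011001001011011 + 111011111010110101111111000100 = 1100001010000100001001000011111 = 1631719967

1631719967


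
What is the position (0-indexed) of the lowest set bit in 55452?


0b1101100010011100. Lowest set bit at position 2

2


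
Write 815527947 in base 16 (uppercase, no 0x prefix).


815527947 = 309BF80B hex

309BF80B


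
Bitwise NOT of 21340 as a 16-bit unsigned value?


~0b101001101011100 = 0b1010110010100011 = 44195 (16-bit unsigned)

44195


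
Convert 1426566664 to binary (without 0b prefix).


1426566664 = 1010101000001111010111000001000 in binary

1010101000001111010111000001000


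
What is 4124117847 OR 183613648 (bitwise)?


0b11110101110100010000101101010111 | 0b1010111100011011100011010000 = 0b11111111111100011011101111010111 = 4294032343

4294032343


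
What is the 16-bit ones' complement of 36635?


36635 ^ 65535 = 28900

28900


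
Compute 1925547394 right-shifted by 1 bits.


0b1110010110001011000010110000010 >> 1 = 0b111001011000101100001011000001 = 962773697

962773697


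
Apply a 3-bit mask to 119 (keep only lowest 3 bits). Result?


119 & 7 = 7

7


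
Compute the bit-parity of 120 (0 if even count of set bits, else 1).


0b1111000 has 4 ones => parity 0

0


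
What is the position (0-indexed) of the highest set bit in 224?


0b11100000. Highest set bit at position 7

7


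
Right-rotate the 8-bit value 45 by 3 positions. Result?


Rotate 0b101101 right by 3 (8-bit) = 0b10100101 = 165

165


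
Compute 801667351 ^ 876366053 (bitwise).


0b101111110010000111100100010111 ^ 0b110100001111000100100011100101 = 0b11011111101000011000111110010 = 468988402

468988402


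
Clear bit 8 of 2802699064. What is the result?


2802699064 & ~(1 << 8) = 2802698808

2802698808


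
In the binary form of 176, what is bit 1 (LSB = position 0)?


0b10110000, position 1 = 0

0


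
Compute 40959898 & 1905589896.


0b10011100001111111110011010 & 0b1110001100101001111111010001000 = 0b100001111111010001000 = 1113736

1113736


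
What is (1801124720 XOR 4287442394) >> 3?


Step 1: 1801124720 ^ 4287442394 = 2497173162
Step 2: 2497173162 >> 3 = 312146645

312146645


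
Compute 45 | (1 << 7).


45 | (1 << 7) = 45 | 128 = 173

173


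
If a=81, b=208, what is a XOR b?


81 ^ 208 = 129

129


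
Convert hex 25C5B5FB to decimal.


25C5B5FB hex = 633714171 decimal

633714171


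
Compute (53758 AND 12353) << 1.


Step 1: 53758 & 12353 = 4160
Step 2: 4160 << 1 = 8320

8320


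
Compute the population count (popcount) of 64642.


0b1111110010000010 has 8 set bits

8


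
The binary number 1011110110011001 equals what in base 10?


1011110110011001 in decimal = 48537

48537


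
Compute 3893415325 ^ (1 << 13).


3893415325 ^ (1 << 13) = 3893415325 ^ 8192 = 3893423517

3893423517


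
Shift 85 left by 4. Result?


0b1010101 << 4 = 0b10101010000 = 1360

1360


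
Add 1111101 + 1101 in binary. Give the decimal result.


1111101 + 1101 = 10001010 = 138

138


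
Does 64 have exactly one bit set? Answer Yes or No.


0b1000000. Only one bit set => Yes

Yes


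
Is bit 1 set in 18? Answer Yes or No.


0b10010, bit 1 = 1. Yes

Yes


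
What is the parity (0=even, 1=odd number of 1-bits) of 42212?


0b1010010011100100 has 7 ones => parity 1

1


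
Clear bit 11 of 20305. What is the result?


20305 & ~(1 << 11) = 18257

18257


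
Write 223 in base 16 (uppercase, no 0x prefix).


223 = DF hex

DF


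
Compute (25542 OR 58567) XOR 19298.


Step 1: 25542 | 58567 = 59335
Step 2: 59335 ^ 19298 = 44197

44197


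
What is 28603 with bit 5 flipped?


28603 ^ (1 << 5) = 28603 ^ 32 = 28571

28571


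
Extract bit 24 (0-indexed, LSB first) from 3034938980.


0b10110100111001010111111001100100, position 24 = 0

0


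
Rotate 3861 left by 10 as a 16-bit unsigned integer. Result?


Rotate 0b111100010101 left by 10 (16-bit) = 0b101010000111100 = 21564

21564


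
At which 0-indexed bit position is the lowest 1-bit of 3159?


0b110001010111. Lowest set bit at position 0

0


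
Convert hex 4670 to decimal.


4670 hex = 18032 decimal

18032


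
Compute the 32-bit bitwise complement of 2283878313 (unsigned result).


~0b10001000001000010011011110101001 = 0b1110111110111101100100001010110 = 2011088982 (32-bit unsigned)

2011088982


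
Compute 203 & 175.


0b11001011 & 0b10101111 = 0b10001011 = 139

139


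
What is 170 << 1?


0b10101010 << 1 = 0b101010100 = 340

340


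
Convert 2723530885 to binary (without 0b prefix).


2723530885 = 10100010010101011100100010000101 in binary

10100010010101011100100010000101


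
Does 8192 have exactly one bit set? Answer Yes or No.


0b10000000000000. Only one bit set => Yes

Yes


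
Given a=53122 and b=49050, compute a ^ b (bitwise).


53122 ^ 49050 = 28696

28696


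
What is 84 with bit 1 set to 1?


84 | (1 << 1) = 84 | 2 = 86

86


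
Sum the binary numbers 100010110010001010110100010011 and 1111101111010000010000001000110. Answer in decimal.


100010110010001010110100010011 + 1111101111010000010000001000110 = 10100000101100001100110101011001 = 2695941465

2695941465


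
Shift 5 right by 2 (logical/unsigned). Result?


0b101 >> 2 = 0b1 = 1

1


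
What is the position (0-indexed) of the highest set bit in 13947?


0b11011001111011. Highest set bit at position 13

13


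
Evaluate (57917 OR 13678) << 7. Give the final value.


Step 1: 57917 | 13678 = 63359
Step 2: 63359 << 7 = 8109952

8109952


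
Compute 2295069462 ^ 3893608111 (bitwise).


0b10001000110010111111101100010110 ^ 0b11101000000100111011111010101111 = 0b1100000110110000100010110111001 = 1624786361

1624786361


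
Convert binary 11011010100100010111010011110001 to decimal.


11011010100100010111010011110001 in decimal = 3666965745

3666965745


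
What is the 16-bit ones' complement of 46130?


46130 ^ 65535 = 19405

19405


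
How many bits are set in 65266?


0b1111111011110010 has 12 set bits

12


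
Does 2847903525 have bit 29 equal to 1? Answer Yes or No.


0b10101001101111111000111100100101, bit 29 = 1. Yes

Yes


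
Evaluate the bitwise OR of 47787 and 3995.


0b1011101010101011 | 0b111110011011 = 0b1011111110111011 = 49083

49083


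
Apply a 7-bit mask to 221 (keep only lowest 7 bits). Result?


221 & 127 = 93

93


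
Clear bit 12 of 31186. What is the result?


31186 & ~(1 << 12) = 27090

27090


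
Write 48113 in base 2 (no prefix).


48113 = 1011101111110001 in binary

1011101111110001


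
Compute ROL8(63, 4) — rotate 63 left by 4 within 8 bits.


Rotate 0b111111 left by 4 (8-bit) = 0b11110011 = 243

243


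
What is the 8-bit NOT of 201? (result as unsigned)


~0b11001001 = 0b110110 = 54 (8-bit unsigned)

54


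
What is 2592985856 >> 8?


0b10011010100011011101001100000000 >> 8 = 0b100110101000110111010011 = 10128851

10128851


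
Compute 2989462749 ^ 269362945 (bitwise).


0b10110010001011111001010011011101 ^ 0b10000000011100010011100000001 = 0b10100010001000011011001111011100 = 2720117724

2720117724


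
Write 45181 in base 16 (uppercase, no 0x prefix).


45181 = B07D hex

B07D


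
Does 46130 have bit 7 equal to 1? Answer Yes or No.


0b1011010000110010, bit 7 = 0. No

No


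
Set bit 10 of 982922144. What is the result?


982922144 | (1 << 10) = 982922144 | 1024 = 982923168

982923168


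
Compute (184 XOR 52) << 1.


Step 1: 184 ^ 52 = 140
Step 2: 140 << 1 = 280

280


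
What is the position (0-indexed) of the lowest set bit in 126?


0b1111110. Lowest set bit at position 1

1


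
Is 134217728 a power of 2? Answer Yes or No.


0b1000000000000000000000000000. Only one bit set => Yes

Yes


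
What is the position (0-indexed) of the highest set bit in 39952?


0b1001110000010000. Highest set bit at position 15

15


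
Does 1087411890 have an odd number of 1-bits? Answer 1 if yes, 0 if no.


0b1000000110100001001011010110010 has 12 ones => parity 0

0


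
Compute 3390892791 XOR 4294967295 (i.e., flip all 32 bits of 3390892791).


3390892791 ^ 4294967295 = 904074504

904074504


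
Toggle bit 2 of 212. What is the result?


212 ^ (1 << 2) = 212 ^ 4 = 208

208


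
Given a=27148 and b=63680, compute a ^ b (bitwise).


27148 ^ 63680 = 37580

37580


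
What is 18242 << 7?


0b100011101000010 << 7 = 0b1000111010000100000000 = 2334976

2334976


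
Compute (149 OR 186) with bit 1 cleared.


Step 1: 149 | 186 = 191
Step 2: 191 & ~(1 << 1) = 189

189


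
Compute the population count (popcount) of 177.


0b10110001 has 4 set bits

4


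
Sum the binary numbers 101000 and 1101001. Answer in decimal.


101000 + 1101001 = 10010001 = 145

145


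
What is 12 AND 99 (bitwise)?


0b1100 & 0b1100011 = 0b0 = 0

0


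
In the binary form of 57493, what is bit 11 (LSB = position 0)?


0b1110000010010101, position 11 = 0

0


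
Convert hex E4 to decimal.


E4 hex = 228 decimal

228


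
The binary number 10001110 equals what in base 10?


10001110 in decimal = 142

142


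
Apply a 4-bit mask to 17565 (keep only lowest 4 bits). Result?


17565 & 15 = 13

13


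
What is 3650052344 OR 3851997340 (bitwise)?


0b11011001100011110110000011111000 | 0b11100101100110001101000010011100 = 0b11111101100111111111000011111100 = 4255117564

4255117564


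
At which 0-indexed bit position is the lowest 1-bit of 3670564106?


0b11011010110010000101110100001010. Lowest set bit at position 1

1


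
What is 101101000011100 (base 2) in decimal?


101101000011100 in decimal = 23068

23068


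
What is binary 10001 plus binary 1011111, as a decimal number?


10001 + 1011111 = 1110000 = 112

112


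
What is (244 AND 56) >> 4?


Step 1: 244 & 56 = 48
Step 2: 48 >> 4 = 3

3


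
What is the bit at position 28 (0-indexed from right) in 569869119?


0b100001111101111000001100111111, position 28 = 0

0


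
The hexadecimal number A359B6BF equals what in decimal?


A359B6BF hex = 2740565695 decimal

2740565695


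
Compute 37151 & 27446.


0b1001000100011111 & 0b110101100110110 = 0b100010110 = 278

278


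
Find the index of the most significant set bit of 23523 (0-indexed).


0b101101111100011. Highest set bit at position 14

14


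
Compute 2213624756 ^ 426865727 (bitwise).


0b10000011111100010011101110110100 ^ 0b11001011100010111010000111111 = 0b10011010100000000100111110001011 = 2592100235

2592100235


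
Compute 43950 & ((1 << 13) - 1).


43950 & 8191 = 2990

2990


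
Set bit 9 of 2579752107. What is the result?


2579752107 | (1 << 9) = 2579752107 | 512 = 2579752619

2579752619


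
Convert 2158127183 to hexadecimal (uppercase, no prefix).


2158127183 = 80A2684F hex

80A2684F


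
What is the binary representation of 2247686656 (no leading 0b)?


2247686656 = 10000101111110001111101000000000 in binary

10000101111110001111101000000000


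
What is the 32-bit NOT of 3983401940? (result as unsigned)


~0b11101101011011011110001111010100 = 0b10010100100100001110000101011 = 311565355 (32-bit unsigned)

311565355


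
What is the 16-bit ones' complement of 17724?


17724 ^ 65535 = 47811

47811


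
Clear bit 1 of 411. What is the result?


411 & ~(1 << 1) = 409

409


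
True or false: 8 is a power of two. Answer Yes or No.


0b1000. Only one bit set => Yes

Yes


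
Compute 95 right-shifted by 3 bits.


0b1011111 >> 3 = 0b1011 = 11

11


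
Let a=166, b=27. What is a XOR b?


166 ^ 27 = 189

189


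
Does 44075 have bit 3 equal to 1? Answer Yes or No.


0b1010110000101011, bit 3 = 1. Yes

Yes


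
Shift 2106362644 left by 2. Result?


0b1111101100011001000101100010100 << 2 = 0b111110110001100100010110001010000 = 8425450576

8425450576


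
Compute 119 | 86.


0b1110111 | 0b1010110 = 0b1110111 = 119

119


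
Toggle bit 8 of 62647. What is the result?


62647 ^ (1 << 8) = 62647 ^ 256 = 62903

62903


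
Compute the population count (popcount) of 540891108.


0b100000001111010101011111100100 has 15 set bits

15


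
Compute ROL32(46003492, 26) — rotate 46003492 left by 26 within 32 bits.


Rotate 0b10101111011111010100100100 left by 26 (32-bit) = 0b10010000000010101111011111010100 = 2416637908

2416637908


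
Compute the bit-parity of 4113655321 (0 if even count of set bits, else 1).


0b11110101001100010110011000011001 has 16 ones => parity 0

0


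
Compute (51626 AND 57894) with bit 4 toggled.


Step 1: 51626 & 57894 = 49186
Step 2: 49186 ^ (1 << 4) = 49186 ^ 16 = 49202

49202


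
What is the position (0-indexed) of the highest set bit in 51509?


0b1100100100110101. Highest set bit at position 15

15


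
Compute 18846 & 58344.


0b100100110011110 & 0b1110001111101000 = 0b100000110001000 = 16776

16776


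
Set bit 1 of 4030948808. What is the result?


4030948808 | (1 << 1) = 4030948808 | 2 = 4030948810

4030948810


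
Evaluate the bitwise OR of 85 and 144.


0b1010101 | 0b10010000 = 0b11010101 = 213

213


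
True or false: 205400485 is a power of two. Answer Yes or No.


0b1100001111100010100110100101. Multiple bits set => No

No


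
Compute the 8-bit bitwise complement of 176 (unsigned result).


~0b10110000 = 0b1001111 = 79 (8-bit unsigned)

79


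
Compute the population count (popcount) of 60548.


0b1110110010000100 has 7 set bits

7


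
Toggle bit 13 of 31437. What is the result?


31437 ^ (1 << 13) = 31437 ^ 8192 = 23245

23245


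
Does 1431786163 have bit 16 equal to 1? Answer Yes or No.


0b1010101010101110101001010110011, bit 16 = 1. Yes

Yes


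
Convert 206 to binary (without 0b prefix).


206 = 11001110 in binary

11001110


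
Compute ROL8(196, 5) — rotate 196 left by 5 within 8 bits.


Rotate 0b11000100 left by 5 (8-bit) = 0b10011000 = 152

152


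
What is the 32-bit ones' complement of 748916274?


748916274 ^ 4294967295 = 3546051021

3546051021


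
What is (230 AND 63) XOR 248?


Step 1: 230 & 63 = 38
Step 2: 38 ^ 248 = 222

222


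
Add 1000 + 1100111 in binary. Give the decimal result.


1000 + 1100111 = 1101111 = 111

111


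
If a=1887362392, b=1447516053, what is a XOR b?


1887362392 ^ 1447516053 = 641305293

641305293


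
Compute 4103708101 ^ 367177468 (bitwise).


0b11110100100110011001110111000101 ^ 0b10101111000101010111011111100 = 0b11100001011110110011001100111001 = 3782947641

3782947641


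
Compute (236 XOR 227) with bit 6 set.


Step 1: 236 ^ 227 = 15
Step 2: 15 | (1 << 6) = 15 | 64 = 79

79


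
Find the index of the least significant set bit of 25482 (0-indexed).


0b110001110001010. Lowest set bit at position 1

1


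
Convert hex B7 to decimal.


B7 hex = 183 decimal

183


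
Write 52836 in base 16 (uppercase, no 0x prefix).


52836 = CE64 hex

CE64


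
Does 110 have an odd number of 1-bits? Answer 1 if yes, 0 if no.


0b1101110 has 5 ones => parity 1

1


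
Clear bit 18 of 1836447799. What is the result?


1836447799 & ~(1 << 18) = 1836185655

1836185655


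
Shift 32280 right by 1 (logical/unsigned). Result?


0b111111000011000 >> 1 = 0b11111100001100 = 16140

16140


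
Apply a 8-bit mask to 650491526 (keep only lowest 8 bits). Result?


650491526 & 255 = 134

134


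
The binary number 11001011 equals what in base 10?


11001011 in decimal = 203

203


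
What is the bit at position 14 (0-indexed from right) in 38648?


0b1001011011111000, position 14 = 0

0


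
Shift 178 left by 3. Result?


0b10110010 << 3 = 0b10110010000 = 1424

1424


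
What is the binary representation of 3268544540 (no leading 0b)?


3268544540 = 11000010110100100000100000011100 in binary

11000010110100100000100000011100


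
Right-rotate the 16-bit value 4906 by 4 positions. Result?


Rotate 0b1001100101010 right by 4 (16-bit) = 0b1010000100110010 = 41266

41266


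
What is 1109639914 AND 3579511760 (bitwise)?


0b1000010001000111100001011101010 & 0b11010101010110110000001111010000 = 0b1000000000000110000001011000000 = 1073939136

1073939136


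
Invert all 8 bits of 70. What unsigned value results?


70 ^ 255 = 185

185


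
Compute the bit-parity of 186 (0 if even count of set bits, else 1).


0b10111010 has 5 ones => parity 1

1


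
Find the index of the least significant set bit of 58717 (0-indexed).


0b1110010101011101. Lowest set bit at position 0

0


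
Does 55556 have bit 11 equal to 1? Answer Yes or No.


0b1101100100000100, bit 11 = 1. Yes

Yes


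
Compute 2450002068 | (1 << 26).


2450002068 | (1 << 26) = 2450002068 | 67108864 = 2517110932

2517110932


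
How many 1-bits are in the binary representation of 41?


0b101001 has 3 set bits

3


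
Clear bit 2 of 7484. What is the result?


7484 & ~(1 << 2) = 7480

7480


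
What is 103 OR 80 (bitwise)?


0b1100111 | 0b1010000 = 0b1110111 = 119

119


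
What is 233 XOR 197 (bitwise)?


0b11101001 ^ 0b11000101 = 0b101100 = 44

44


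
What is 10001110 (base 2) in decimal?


10001110 in decimal = 142

142


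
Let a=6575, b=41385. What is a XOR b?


6575 ^ 41385 = 47110

47110


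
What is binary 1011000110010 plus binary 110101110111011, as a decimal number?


1011000110010 + 110101110111011 = 1000000111101101 = 33261

33261


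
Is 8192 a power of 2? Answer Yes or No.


0b10000000000000. Only one bit set => Yes

Yes


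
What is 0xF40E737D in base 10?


F40E737D hex = 4094587773 decimal

4094587773


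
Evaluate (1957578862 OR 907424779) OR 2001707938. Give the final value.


Step 1: 1957578862 | 907424779 = 1992195183
Step 2: 1992195183 | 2001707938 = 2013265903

2013265903


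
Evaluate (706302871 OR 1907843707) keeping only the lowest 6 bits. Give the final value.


Step 1: 706302871 | 1907843707 = 2076144639
Step 2: 2076144639 & 63 = 63

63


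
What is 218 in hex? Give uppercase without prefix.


218 = DA hex

DA


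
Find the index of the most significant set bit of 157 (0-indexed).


0b10011101. Highest set bit at position 7

7


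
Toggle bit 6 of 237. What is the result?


237 ^ (1 << 6) = 237 ^ 64 = 173

173


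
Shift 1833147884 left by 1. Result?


0b1101101010000111001110111101100 << 1 = 0b11011010100001110011101111011000 = 3666295768

3666295768


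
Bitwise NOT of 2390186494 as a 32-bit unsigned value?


~0b10001110011101110101100111111110 = 0b1110001100010001010011000000001 = 1904780801 (32-bit unsigned)

1904780801


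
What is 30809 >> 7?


0b111100001011001 >> 7 = 0b11110000 = 240

240


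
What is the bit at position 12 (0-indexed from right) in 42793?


0b1010011100101001, position 12 = 0

0


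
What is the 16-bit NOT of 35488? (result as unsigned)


~0b1000101010100000 = 0b111010101011111 = 30047 (16-bit unsigned)

30047


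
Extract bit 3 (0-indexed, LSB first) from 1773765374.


0b1101001101110011000001011111110, position 3 = 1

1


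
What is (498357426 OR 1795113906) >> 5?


Step 1: 498357426 | 1795113906 = 2147440562
Step 2: 2147440562 >> 5 = 67107517

67107517


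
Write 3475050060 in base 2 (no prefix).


3475050060 = 11001111001000010000111001001100 in binary

11001111001000010000111001001100


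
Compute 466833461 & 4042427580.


0b11011110100110101000000110101 & 0b11110000111100101000110010111100 = 0b10000110100100000000000110100 = 282198068

282198068


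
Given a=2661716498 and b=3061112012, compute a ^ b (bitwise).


2661716498 ^ 3061112012 = 684871390

684871390


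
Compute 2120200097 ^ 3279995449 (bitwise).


0b1111110010111111010111110100001 ^ 0b11000011100000001100001000111001 = 0b10111101110111110110110110011000 = 3185536408

3185536408


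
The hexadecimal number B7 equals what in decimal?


B7 hex = 183 decimal

183


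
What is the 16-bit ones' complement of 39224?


39224 ^ 65535 = 26311

26311


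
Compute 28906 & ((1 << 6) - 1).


28906 & 63 = 42

42


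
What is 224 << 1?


0b11100000 << 1 = 0b111000000 = 448

448


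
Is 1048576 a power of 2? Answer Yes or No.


0b100000000000000000000. Only one bit set => Yes

Yes


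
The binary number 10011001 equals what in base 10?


10011001 in decimal = 153

153


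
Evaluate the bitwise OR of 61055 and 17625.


0b1110111001111111 | 0b100010011011001 = 0b1110111011111111 = 61183

61183


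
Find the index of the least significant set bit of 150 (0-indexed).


0b10010110. Lowest set bit at position 1

1


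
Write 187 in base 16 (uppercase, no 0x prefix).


187 = BB hex

BB


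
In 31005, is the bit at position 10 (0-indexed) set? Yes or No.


0b111100100011101, bit 10 = 0. No

No


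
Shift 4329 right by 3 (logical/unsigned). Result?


0b1000011101001 >> 3 = 0b1000011101 = 541

541


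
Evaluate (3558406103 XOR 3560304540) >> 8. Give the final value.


Step 1: 3558406103 ^ 3560304540 = 2955339
Step 2: 2955339 >> 8 = 11544

11544


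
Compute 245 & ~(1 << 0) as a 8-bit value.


245 & ~(1 << 0) = 244

244


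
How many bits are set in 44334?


0b1010110100101110 has 9 set bits

9


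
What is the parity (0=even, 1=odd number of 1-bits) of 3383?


0b110100110111 has 8 ones => parity 0

0


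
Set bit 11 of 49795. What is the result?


49795 | (1 << 11) = 49795 | 2048 = 51843

51843


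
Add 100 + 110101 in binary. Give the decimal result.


100 + 110101 = 111001 = 57

57


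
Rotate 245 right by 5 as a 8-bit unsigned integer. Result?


Rotate 0b11110101 right by 5 (8-bit) = 0b10101111 = 175

175


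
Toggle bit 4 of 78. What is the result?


78 ^ (1 << 4) = 78 ^ 16 = 94

94


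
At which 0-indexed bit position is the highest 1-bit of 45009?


0b1010111111010001. Highest set bit at position 15

15


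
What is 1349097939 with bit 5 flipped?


1349097939 ^ (1 << 5) = 1349097939 ^ 32 = 1349097971

1349097971


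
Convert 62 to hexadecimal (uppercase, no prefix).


62 = 3E hex

3E


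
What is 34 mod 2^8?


34 & 255 = 34

34


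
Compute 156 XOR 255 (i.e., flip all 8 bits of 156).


156 ^ 255 = 99

99


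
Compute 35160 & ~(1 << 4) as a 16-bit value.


35160 & ~(1 << 4) = 35144

35144


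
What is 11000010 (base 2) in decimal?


11000010 in decimal = 194

194


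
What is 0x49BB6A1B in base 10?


49BB6A1B hex = 1237019163 decimal

1237019163


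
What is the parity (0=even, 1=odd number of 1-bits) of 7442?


0b1110100010010 has 6 ones => parity 0

0


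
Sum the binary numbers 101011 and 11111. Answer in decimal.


101011 + 11111 = 1001010 = 74

74


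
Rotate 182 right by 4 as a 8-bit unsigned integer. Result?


Rotate 0b10110110 right by 4 (8-bit) = 0b1101011 = 107

107


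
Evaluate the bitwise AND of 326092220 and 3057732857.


0b10011011011111100010110111100 & 0b10110110010000010100110011111001 = 0b10010010000010100010010111000 = 306267320

306267320


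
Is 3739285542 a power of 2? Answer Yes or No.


0b11011110111000001111100000100110. Multiple bits set => No

No


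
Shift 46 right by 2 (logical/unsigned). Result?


0b101110 >> 2 = 0b1011 = 11

11


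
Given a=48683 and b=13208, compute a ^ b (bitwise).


48683 ^ 13208 = 36275

36275


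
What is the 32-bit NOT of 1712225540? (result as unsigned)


~0b1100110000011100111110100000100 = 0b10011001111100011000001011111011 = 2582741755 (32-bit unsigned)

2582741755


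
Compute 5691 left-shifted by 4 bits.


0b1011000111011 << 4 = 0b10110001110110000 = 91056

91056


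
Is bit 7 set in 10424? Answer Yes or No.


0b10100010111000, bit 7 = 1. Yes

Yes
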